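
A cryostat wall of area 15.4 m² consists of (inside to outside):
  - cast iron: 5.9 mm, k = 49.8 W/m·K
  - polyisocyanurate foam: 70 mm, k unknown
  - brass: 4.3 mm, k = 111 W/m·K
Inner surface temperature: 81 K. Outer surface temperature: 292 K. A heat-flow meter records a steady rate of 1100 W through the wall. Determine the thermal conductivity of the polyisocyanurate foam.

Using the resistance-network approach (series):
R_cast iron = L/(kA) = 0.0059/(49.8×15.4) = 7.693×10^-6 K/W
R_brass = L/(kA) = 0.0043/(111×15.4) = 2.516×10^-6 K/W
Sum of known resistances R_other = 1.021×10^-5 K/W
Total R = ΔT/Q = 211/1100 = 0.1918 K/W
R_polyisocyanurate foam = R_total − R_other = 0.1918 K/W
k = L/(R·A) = 0.07/(0.1918×15.4)

k ≈ 0.0237 W/(m·K)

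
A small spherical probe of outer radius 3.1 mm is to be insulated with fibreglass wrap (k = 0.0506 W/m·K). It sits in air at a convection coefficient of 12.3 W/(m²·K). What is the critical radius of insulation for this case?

r_cr ≈ 8.23 mm

For a sphere r_cr = 2k/h = 2×0.0506/12.3
r_cr = 8.23 mm; since the bare radius (3.1 mm) is below r_cr, adding a thin layer of insulation will *increase* heat loss.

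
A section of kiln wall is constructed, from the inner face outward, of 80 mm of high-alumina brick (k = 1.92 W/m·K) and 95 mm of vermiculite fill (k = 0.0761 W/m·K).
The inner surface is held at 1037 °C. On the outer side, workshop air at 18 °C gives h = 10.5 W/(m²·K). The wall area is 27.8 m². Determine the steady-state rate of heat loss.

Model the wall as resistances in series:
R_high-alumina brick = L/(kA) = 0.08/(1.92×27.8) = 0.001499 K/W
R_vermiculite fill = L/(kA) = 0.095/(0.0761×27.8) = 0.0449 K/W
R_outer film = 1/(h_o·A) = 1/(10.5×27.8) = 0.003426 K/W
R_total = 0.04983 K/W
Q = ΔT / R_total = 1019 / 0.04983

Q ≈ 20400 W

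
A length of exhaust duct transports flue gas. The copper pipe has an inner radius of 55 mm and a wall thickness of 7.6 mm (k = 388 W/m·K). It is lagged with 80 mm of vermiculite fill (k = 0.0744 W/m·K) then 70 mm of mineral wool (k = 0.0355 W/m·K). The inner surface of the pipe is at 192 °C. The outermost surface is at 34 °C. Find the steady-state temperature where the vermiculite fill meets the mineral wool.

Radial resistances (cylindrical: R_cond = ln(r_o/r_i)/(2πkL), R_conv = 1/(h·2πrL)):
R_copper pipe wall = ln(62.6/55)/(2π×388×1) = 5.309×10^-5 K/W
R_vermiculite fill = ln(142.6/62.6)/(2π×0.0744×1) = 1.761 K/W
R_mineral wool = ln(212.6/142.6)/(2π×0.0355×1) = 1.79 K/W
R_total = 3.552 K/W
Q = ΔT/R_total = 158/3.552
Q = 44.5 W/m
T_interface = T_inner − Q·ΣR(inner→interface) = 192 − 44.5×1.761

T ≈ 114 °C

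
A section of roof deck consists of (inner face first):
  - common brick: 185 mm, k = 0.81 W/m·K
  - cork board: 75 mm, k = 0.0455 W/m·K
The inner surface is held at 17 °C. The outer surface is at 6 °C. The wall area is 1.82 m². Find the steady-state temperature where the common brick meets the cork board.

Thermal resistances in series:
R_common brick = L/(kA) = 0.185/(0.81×1.82) = 0.1255 K/W
R_cork board = L/(kA) = 0.075/(0.0455×1.82) = 0.9057 K/W
R_total = 1.031 K/W;  Q = ΔT/R_total = 11/1.031 = 10.67 W
T_interface = T_inner − Q·ΣR(inner→interface) = 17 − 10.7×0.1255

T ≈ 15.7 °C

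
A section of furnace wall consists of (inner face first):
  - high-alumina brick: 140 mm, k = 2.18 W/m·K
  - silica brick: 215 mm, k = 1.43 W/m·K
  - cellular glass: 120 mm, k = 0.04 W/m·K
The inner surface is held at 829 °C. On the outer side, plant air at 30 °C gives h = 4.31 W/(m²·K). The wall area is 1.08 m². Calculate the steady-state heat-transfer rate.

Thermal resistances in series:
R_high-alumina brick = L/(kA) = 0.14/(2.18×1.08) = 0.05946 K/W
R_silica brick = L/(kA) = 0.215/(1.43×1.08) = 0.1392 K/W
R_cellular glass = L/(kA) = 0.12/(0.04×1.08) = 2.778 K/W
R_outer film = 1/(h_o·A) = 1/(4.31×1.08) = 0.2148 K/W
R_total = 3.191 K/W
Q = ΔT / R_total = 799 / 3.191

Q ≈ 250 W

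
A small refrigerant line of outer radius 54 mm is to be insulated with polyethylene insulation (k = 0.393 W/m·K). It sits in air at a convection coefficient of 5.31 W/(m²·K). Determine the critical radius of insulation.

r_cr ≈ 74 mm

For a cylinder r_cr = k/h = 0.393/5.31
r_cr = 74 mm; since the bare radius (54 mm) is below r_cr, adding a thin layer of insulation will *increase* heat loss.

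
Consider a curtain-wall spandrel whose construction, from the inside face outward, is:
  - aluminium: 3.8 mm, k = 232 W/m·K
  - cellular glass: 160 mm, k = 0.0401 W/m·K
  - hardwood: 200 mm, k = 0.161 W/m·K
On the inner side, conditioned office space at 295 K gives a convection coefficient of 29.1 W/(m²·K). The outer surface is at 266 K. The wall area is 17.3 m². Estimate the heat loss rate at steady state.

Q ≈ 95.3 W

Thermal resistances in series:
R_inner film = 1/(h_i·A) = 1/(29.1×17.3) = 0.001986 K/W
R_aluminium = L/(kA) = 0.0038/(232×17.3) = 9.468×10^-7 K/W
R_cellular glass = L/(kA) = 0.16/(0.0401×17.3) = 0.2306 K/W
R_hardwood = L/(kA) = 0.2/(0.161×17.3) = 0.07181 K/W
R_total = 0.3044 K/W
Q = ΔT / R_total = 29 / 0.3044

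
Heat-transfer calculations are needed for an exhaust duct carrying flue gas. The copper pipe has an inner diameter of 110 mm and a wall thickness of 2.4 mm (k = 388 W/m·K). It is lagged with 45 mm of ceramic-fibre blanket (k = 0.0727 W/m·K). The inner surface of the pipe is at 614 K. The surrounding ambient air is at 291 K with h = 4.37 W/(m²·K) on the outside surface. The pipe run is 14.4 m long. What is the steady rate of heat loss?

Treating each annulus and film as a series resistance:
R_copper pipe wall = ln(57.4/55)/(2π×388×14.4) = 1.217×10^-6 K/W
R_ceramic-fibre blanket = ln(102.4/57.4)/(2π×0.0727×14.4) = 0.088 K/W
R_outer film = 1/(h_o·2πr_oL) = 1/(4.37×2π×0.1024×14.4) = 0.0247 K/W
R_total = 0.1127 K/W
Q = ΔT/R_total = 323/0.1127

Q ≈ 2870 W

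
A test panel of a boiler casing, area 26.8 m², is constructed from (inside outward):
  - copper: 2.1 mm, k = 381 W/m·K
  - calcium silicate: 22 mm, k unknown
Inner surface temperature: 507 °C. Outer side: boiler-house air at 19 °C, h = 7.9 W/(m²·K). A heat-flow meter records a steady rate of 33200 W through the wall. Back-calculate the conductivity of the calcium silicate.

Model the wall as resistances in series:
R_copper = L/(kA) = 0.0021/(381×26.8) = 2.057×10^-7 K/W
R_outer film = 1/(h_o·A) = 1/(7.9×26.8) = 0.004723 K/W
Sum of known resistances R_other = 0.004723 K/W
Total R = ΔT/Q = 488/33200 = 0.0147 K/W
R_calcium silicate = R_total − R_other = 0.009975 K/W
k = L/(R·A) = 0.022/(0.009975×26.8)

k ≈ 0.0823 W/(m·K)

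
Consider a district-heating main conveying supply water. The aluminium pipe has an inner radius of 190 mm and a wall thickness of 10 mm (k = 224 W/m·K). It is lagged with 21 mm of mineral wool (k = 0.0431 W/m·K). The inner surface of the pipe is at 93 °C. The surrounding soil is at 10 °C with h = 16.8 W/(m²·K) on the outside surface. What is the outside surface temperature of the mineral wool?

Cylindrical conduction, so R = ln(r₂/r₁)/(2πkL) per layer, in series:
R_aluminium pipe wall = ln(200/190)/(2π×224×1) = 3.644×10^-5 K/W
R_mineral wool = ln(221/200)/(2π×0.0431×1) = 0.3687 K/W
R_outer film = 1/(h_o·2πr_oL) = 1/(16.8×2π×0.221×1) = 0.04287 K/W
R_total = 0.4116 K/W
Q = ΔT/R_total = 83/0.4116
Q = 202 W/m
T_interface = T_inner − Q·ΣR(inner→interface) = 93 − 202×0.3687

T ≈ 18.6 °C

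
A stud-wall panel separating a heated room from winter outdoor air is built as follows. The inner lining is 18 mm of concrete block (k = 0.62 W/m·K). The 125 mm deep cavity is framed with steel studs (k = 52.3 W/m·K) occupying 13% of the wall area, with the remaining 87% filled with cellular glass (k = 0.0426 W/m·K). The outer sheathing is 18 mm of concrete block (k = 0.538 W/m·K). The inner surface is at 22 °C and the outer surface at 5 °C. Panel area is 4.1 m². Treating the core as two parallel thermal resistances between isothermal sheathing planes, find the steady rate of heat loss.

Sheathing layers in series; stud and cavity paths in parallel between them.
R_inner = 0.018/(0.62×4.1) = 0.007081 K/W
R_stud  = 0.125/(52.3×0.13×4.1) = 0.004484 K/W
R_cav   = 0.125/(0.0426×0.87×4.1) = 0.8226 K/W
1/R_core = 1/R_stud + 1/R_cav → R_core = 0.00446 K/W
R_outer = 0.018/(0.538×4.1) = 0.00816 K/W
R_total = 0.0197 K/W
Q = ΔT/R_total = 17/0.0197

Q ≈ 863 W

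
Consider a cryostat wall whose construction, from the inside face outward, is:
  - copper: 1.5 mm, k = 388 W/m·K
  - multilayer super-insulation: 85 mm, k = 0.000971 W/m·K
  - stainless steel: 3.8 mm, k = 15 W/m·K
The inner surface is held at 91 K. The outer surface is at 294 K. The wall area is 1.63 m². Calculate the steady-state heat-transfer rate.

Q ≈ 3.78 W

Thermal resistances in series:
R_copper = L/(kA) = 0.0015/(388×1.63) = 2.372×10^-6 K/W
R_multilayer super-insulation = L/(kA) = 0.085/(0.000971×1.63) = 53.7 K/W
R_stainless steel = L/(kA) = 0.0038/(15×1.63) = 1.554×10^-4 K/W
R_total = 53.7 K/W
Q = ΔT / R_total = 203 / 53.7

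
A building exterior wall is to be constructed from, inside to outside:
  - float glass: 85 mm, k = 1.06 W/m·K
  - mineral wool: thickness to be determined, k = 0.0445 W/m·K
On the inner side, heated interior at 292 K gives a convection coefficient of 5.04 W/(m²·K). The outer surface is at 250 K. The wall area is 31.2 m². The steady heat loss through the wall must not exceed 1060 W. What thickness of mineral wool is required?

Treating each layer as a thermal resistance in series:
R_inner film = 1/(h_i·A) = 1/(5.04×31.2) = 0.006359 K/W
R_float glass = L/(kA) = 0.085/(1.06×31.2) = 0.00257 K/W
Sum of the known resistances R_other = 0.00893 K/W
Required total resistance R_tot = ΔT/Q_allow = 42/1060 = 0.03962 K/W
R_mineral wool = R_tot − R_other = 0.03069 K/W
L = R·k·A = 0.03069×0.0445×31.2

L ≈ 42.6 mm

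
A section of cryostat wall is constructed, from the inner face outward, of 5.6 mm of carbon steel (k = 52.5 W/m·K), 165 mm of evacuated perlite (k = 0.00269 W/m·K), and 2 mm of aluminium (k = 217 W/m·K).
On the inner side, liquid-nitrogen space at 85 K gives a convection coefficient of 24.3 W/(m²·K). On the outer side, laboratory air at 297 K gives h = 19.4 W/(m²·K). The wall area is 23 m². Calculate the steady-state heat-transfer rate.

Q ≈ 79.4 W

Series thermal resistances:
R_inner film = 1/(h_i·A) = 1/(24.3×23) = 0.001789 K/W
R_carbon steel = L/(kA) = 0.0056/(52.5×23) = 4.638×10^-6 K/W
R_evacuated perlite = L/(kA) = 0.165/(0.00269×23) = 2.667 K/W
R_aluminium = L/(kA) = 0.002/(217×23) = 4.007×10^-7 K/W
R_outer film = 1/(h_o·A) = 1/(19.4×23) = 0.002241 K/W
R_total = 2.671 K/W
Q = ΔT / R_total = 212 / 2.671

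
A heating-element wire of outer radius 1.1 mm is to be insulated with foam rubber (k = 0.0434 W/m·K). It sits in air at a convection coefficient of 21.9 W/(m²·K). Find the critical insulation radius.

r_cr ≈ 1.98 mm

For a cylinder r_cr = k/h = 0.0434/21.9
r_cr = 1.98 mm; since the bare radius (1.1 mm) is below r_cr, adding a thin layer of insulation will *increase* heat loss.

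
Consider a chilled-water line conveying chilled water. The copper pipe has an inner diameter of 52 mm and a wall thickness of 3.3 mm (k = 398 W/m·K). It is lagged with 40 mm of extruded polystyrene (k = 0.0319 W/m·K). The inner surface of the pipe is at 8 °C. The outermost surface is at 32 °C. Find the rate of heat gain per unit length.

q′ ≈ 5.59 W/m

For a radial system each layer contributes R = ln(r_out/r_in)/(2πkL); films add R = 1/(hA).
R_copper pipe wall = ln(29.3/26)/(2π×398×1) = 4.778×10^-5 K/W
R_extruded polystyrene = ln(69.3/29.3)/(2π×0.0319×1) = 4.295 K/W
R_total = 4.295 K/W
Q = ΔT/R_total = 24/4.295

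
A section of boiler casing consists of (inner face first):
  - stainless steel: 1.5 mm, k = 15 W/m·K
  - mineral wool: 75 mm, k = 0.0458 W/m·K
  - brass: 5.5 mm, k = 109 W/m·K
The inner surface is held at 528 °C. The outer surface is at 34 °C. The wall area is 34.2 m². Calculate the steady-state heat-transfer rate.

Q ≈ 10300 W

Using the resistance-network approach (series):
R_stainless steel = L/(kA) = 0.0015/(15×34.2) = 2.924×10^-6 K/W
R_mineral wool = L/(kA) = 0.075/(0.0458×34.2) = 0.04788 K/W
R_brass = L/(kA) = 0.0055/(109×34.2) = 1.475×10^-6 K/W
R_total = 0.04789 K/W
Q = ΔT / R_total = 494 / 0.04789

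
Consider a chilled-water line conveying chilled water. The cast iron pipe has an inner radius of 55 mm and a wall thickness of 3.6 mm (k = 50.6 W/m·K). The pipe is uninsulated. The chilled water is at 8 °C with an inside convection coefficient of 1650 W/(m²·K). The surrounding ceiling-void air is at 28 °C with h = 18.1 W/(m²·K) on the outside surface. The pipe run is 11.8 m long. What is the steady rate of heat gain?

For a radial system each layer contributes R = ln(r_out/r_in)/(2πkL); films add R = 1/(hA).
R_inner film = 1/(h_i·2πr₁L) = 1/(1650×2π×0.055×11.8) = 1.486×10^-4 K/W
R_cast iron pipe wall = ln(58.6/55)/(2π×50.6×11.8) = 1.69×10^-5 K/W
R_outer film = 1/(h_o·2πr_oL) = 1/(18.1×2π×0.0586×11.8) = 0.01272 K/W
R_total = 0.01288 K/W
Q = ΔT/R_total = 20/0.01288

Q ≈ 1550 W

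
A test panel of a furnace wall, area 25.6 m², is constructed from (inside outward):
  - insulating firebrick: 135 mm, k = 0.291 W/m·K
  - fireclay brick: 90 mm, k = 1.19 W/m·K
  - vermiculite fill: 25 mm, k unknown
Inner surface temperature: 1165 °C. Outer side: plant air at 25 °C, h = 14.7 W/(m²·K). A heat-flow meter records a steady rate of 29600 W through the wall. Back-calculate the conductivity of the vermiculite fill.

k ≈ 0.0661 W/(m·K)

Series thermal resistances:
R_insulating firebrick = L/(kA) = 0.135/(0.291×25.6) = 0.01812 K/W
R_fireclay brick = L/(kA) = 0.09/(1.19×25.6) = 0.002954 K/W
R_outer film = 1/(h_o·A) = 1/(14.7×25.6) = 0.002657 K/W
Sum of known resistances R_other = 0.02373 K/W
Total R = ΔT/Q = 1140/29600 = 0.03851 K/W
R_vermiculite fill = R_total − R_other = 0.01478 K/W
k = L/(R·A) = 0.025/(0.01478×25.6)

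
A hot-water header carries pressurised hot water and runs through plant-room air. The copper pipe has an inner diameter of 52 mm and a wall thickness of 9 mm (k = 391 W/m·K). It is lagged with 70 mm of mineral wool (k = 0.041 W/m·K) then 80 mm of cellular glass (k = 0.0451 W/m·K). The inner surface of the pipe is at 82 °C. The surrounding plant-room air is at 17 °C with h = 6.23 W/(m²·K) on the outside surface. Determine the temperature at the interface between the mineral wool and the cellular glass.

Per-layer cylindrical resistances, series-summed:
R_copper pipe wall = ln(35/26)/(2π×391×1) = 1.21×10^-4 K/W
R_mineral wool = ln(105/35)/(2π×0.041×1) = 4.265 K/W
R_cellular glass = ln(185/105)/(2π×0.0451×1) = 1.999 K/W
R_outer film = 1/(h_o·2πr_oL) = 1/(6.23×2π×0.185×1) = 0.1381 K/W
R_total = 6.402 K/W
Q = ΔT/R_total = 65/6.402
Q = 10.2 W/m
T_interface = T_inner − Q·ΣR(inner→interface) = 82 − 10.2×4.265

T ≈ 38.7 °C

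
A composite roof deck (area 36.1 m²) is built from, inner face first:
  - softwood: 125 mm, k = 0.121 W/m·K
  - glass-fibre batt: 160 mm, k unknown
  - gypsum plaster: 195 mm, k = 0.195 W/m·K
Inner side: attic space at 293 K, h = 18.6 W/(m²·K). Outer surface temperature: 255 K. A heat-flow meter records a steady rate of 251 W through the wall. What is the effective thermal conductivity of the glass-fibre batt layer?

Series thermal resistances:
R_inner film = 1/(h_i·A) = 1/(18.6×36.1) = 0.001489 K/W
R_softwood = L/(kA) = 0.125/(0.121×36.1) = 0.02862 K/W
R_gypsum plaster = L/(kA) = 0.195/(0.195×36.1) = 0.0277 K/W
Sum of known resistances R_other = 0.05781 K/W
Total R = ΔT/Q = 38/251 = 0.1514 K/W
R_glass-fibre batt = R_total − R_other = 0.09359 K/W
k = L/(R·A) = 0.16/(0.09359×36.1)

k ≈ 0.0474 W/(m·K)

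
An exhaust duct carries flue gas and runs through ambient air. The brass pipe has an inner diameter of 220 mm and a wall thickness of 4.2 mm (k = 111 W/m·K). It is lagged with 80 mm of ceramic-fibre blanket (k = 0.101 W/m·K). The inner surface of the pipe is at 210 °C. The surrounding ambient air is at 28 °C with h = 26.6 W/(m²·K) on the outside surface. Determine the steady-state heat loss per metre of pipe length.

q′ ≈ 210 W/m

Radial resistances (cylindrical: R_cond = ln(r_o/r_i)/(2πkL), R_conv = 1/(h·2πrL)):
R_brass pipe wall = ln(114.2/110)/(2π×111×1) = 5.373×10^-5 K/W
R_ceramic-fibre blanket = ln(194.2/114.2)/(2π×0.101×1) = 0.8366 K/W
R_outer film = 1/(h_o·2πr_oL) = 1/(26.6×2π×0.1942×1) = 0.03081 K/W
R_total = 0.8675 K/W
Q = ΔT/R_total = 182/0.8675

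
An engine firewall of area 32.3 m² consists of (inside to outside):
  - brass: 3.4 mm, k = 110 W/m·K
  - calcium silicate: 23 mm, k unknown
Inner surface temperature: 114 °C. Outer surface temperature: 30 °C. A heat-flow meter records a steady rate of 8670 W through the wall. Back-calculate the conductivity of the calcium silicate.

Model the wall as resistances in series:
R_brass = L/(kA) = 0.0034/(110×32.3) = 9.569×10^-7 K/W
Sum of known resistances R_other = 9.569×10^-7 K/W
Total R = ΔT/Q = 84/8670 = 0.009689 K/W
R_calcium silicate = R_total − R_other = 0.009688 K/W
k = L/(R·A) = 0.023/(0.009688×32.3)

k ≈ 0.0735 W/(m·K)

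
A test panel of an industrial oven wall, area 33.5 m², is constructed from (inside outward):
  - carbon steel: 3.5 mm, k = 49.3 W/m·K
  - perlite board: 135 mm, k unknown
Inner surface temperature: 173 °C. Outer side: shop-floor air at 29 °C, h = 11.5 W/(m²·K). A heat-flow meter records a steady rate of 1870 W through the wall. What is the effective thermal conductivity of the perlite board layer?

Using the resistance-network approach (series):
R_carbon steel = L/(kA) = 0.0035/(49.3×33.5) = 2.119×10^-6 K/W
R_outer film = 1/(h_o·A) = 1/(11.5×33.5) = 0.002596 K/W
Sum of known resistances R_other = 0.002598 K/W
Total R = ΔT/Q = 144/1870 = 0.07701 K/W
R_perlite board = R_total − R_other = 0.07441 K/W
k = L/(R·A) = 0.135/(0.07441×33.5)

k ≈ 0.0542 W/(m·K)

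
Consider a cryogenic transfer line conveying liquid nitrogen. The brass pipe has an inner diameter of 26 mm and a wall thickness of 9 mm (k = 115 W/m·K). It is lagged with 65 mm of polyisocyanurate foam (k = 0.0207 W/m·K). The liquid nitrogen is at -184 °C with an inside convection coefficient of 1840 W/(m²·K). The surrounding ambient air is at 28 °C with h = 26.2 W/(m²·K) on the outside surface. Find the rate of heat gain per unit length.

For a radial system each layer contributes R = ln(r_out/r_in)/(2πkL); films add R = 1/(hA).
R_inner film = 1/(h_i·2πr₁L) = 1/(1840×2π×0.013×1) = 0.006654 K/W
R_brass pipe wall = ln(22/13)/(2π×115×1) = 7.281×10^-4 K/W
R_polyisocyanurate foam = ln(87/22)/(2π×0.0207×1) = 10.57 K/W
R_outer film = 1/(h_o·2πr_oL) = 1/(26.2×2π×0.087×1) = 0.06982 K/W
R_total = 10.65 K/W
Q = ΔT/R_total = 212/10.65

q′ ≈ 19.9 W/m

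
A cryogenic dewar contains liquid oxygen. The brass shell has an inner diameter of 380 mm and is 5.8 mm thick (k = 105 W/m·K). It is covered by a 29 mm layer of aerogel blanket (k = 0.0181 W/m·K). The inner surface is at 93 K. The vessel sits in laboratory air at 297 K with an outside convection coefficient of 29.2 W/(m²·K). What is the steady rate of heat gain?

Radial (spherical) resistances in series:
R_brass shell = (1/0.19 − 1/0.1958)/(4π×105) = 1.182×10^-4 K/W
R_aerogel blanket = (1/0.1958 − 1/0.2248)/(4π×0.0181) = 2.897 K/W
R_outer film = 1/(h·4πr_o²) = 1/(29.2×4π×0.2248²) = 0.05393 K/W
R_total = 2.951 K/W
Q = ΔT/R_total = 204/2.951

Q ≈ 69.1 W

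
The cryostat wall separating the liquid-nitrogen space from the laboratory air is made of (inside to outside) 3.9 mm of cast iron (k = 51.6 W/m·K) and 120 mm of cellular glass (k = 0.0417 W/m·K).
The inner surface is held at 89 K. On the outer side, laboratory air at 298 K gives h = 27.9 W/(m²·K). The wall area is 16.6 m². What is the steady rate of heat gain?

Thermal resistances in series:
R_cast iron = L/(kA) = 0.0039/(51.6×16.6) = 4.553×10^-6 K/W
R_cellular glass = L/(kA) = 0.12/(0.0417×16.6) = 0.1734 K/W
R_outer film = 1/(h_o·A) = 1/(27.9×16.6) = 0.002159 K/W
R_total = 0.1755 K/W
Q = ΔT / R_total = 209 / 0.1755

Q ≈ 1190 W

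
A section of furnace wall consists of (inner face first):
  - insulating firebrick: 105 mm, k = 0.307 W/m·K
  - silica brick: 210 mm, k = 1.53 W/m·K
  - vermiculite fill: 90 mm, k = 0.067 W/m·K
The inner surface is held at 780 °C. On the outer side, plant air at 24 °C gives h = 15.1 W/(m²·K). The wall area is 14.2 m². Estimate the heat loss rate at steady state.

Model the wall as resistances in series:
R_insulating firebrick = L/(kA) = 0.105/(0.307×14.2) = 0.02409 K/W
R_silica brick = L/(kA) = 0.21/(1.53×14.2) = 0.009666 K/W
R_vermiculite fill = L/(kA) = 0.09/(0.067×14.2) = 0.0946 K/W
R_outer film = 1/(h_o·A) = 1/(15.1×14.2) = 0.004664 K/W
R_total = 0.133 K/W
Q = ΔT / R_total = 756 / 0.133

Q ≈ 5680 W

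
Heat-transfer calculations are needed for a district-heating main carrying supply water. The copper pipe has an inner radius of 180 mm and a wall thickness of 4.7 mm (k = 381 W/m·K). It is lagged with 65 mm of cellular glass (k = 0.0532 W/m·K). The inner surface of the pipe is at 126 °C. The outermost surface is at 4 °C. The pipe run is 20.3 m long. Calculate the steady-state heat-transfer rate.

Per-layer cylindrical resistances, series-summed:
R_copper pipe wall = ln(184.7/180)/(2π×381×20.3) = 5.304×10^-7 K/W
R_cellular glass = ln(249.7/184.7)/(2π×0.0532×20.3) = 0.04444 K/W
R_total = 0.04444 K/W
Q = ΔT/R_total = 122/0.04444

Q ≈ 2750 W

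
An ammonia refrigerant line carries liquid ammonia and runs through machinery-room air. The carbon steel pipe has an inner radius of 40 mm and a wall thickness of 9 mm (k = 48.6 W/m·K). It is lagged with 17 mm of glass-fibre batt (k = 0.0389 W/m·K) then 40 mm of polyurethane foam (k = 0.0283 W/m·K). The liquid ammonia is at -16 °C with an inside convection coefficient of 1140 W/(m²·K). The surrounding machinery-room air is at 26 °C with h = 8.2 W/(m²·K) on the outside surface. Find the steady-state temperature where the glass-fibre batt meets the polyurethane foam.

T ≈ -3.38 °C

Cylindrical conduction, so R = ln(r₂/r₁)/(2πkL) per layer, in series:
R_inner film = 1/(h_i·2πr₁L) = 1/(1140×2π×0.04×1) = 0.00349 K/W
R_carbon steel pipe wall = ln(49/40)/(2π×48.6×1) = 6.646×10^-4 K/W
R_glass-fibre batt = ln(66/49)/(2π×0.0389×1) = 1.219 K/W
R_polyurethane foam = ln(106/66)/(2π×0.0283×1) = 2.664 K/W
R_outer film = 1/(h_o·2πr_oL) = 1/(8.2×2π×0.106×1) = 0.1831 K/W
R_total = 4.07 K/W
Q = ΔT/R_total = 42/4.07
Q = 10.3 W/m
T_interface = T_inner + Q·ΣR(inner→interface) = -16 + 10.3×1.223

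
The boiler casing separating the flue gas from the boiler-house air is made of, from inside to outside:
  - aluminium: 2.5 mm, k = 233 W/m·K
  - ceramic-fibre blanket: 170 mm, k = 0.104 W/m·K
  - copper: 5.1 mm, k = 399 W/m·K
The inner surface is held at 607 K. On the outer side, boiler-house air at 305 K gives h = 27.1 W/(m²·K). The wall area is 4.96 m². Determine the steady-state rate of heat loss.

Thermal resistances in series:
R_aluminium = L/(kA) = 0.0025/(233×4.96) = 2.163×10^-6 K/W
R_ceramic-fibre blanket = L/(kA) = 0.17/(0.104×4.96) = 0.3296 K/W
R_copper = L/(kA) = 0.0051/(399×4.96) = 2.577×10^-6 K/W
R_outer film = 1/(h_o·A) = 1/(27.1×4.96) = 0.00744 K/W
R_total = 0.337 K/W
Q = ΔT / R_total = 302 / 0.337

Q ≈ 896 W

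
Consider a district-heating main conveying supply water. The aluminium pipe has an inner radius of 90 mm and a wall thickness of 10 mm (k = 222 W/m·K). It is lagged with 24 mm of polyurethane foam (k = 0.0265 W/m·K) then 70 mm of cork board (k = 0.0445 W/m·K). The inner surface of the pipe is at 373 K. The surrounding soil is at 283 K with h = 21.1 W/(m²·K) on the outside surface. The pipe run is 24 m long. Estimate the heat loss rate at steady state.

Q ≈ 737 W

Cylindrical conduction, so R = ln(r₂/r₁)/(2πkL) per layer, in series:
R_aluminium pipe wall = ln(100/90)/(2π×222×24) = 3.147×10^-6 K/W
R_polyurethane foam = ln(124/100)/(2π×0.0265×24) = 0.05383 K/W
R_cork board = ln(194/124)/(2π×0.0445×24) = 0.0667 K/W
R_outer film = 1/(h_o·2πr_oL) = 1/(21.1×2π×0.194×24) = 0.00162 K/W
R_total = 0.1222 K/W
Q = ΔT/R_total = 90/0.1222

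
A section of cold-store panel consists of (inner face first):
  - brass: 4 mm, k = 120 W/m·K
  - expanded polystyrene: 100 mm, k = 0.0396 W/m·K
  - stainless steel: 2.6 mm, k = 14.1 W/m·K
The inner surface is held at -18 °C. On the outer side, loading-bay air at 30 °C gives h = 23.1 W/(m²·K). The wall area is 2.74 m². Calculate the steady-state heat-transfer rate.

Q ≈ 51.2 W

Thermal resistances in series:
R_brass = L/(kA) = 0.004/(120×2.74) = 1.217×10^-5 K/W
R_expanded polystyrene = L/(kA) = 0.1/(0.0396×2.74) = 0.9216 K/W
R_stainless steel = L/(kA) = 0.0026/(14.1×2.74) = 6.73×10^-5 K/W
R_outer film = 1/(h_o·A) = 1/(23.1×2.74) = 0.0158 K/W
R_total = 0.9375 K/W
Q = ΔT / R_total = 48 / 0.9375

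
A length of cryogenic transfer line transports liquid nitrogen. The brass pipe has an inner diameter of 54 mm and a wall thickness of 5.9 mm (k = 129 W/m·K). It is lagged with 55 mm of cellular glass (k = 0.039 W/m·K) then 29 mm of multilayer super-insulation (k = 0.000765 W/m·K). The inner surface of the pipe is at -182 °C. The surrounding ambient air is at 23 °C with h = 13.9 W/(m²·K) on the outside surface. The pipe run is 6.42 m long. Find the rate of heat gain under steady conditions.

Radial resistances (cylindrical: R_cond = ln(r_o/r_i)/(2πkL), R_conv = 1/(h·2πrL)):
R_brass pipe wall = ln(32.9/27)/(2π×129×6.42) = 3.798×10^-5 K/W
R_cellular glass = ln(87.9/32.9)/(2π×0.039×6.42) = 0.6247 K/W
R_multilayer super-insulation = ln(116.9/87.9)/(2π×0.000765×6.42) = 9.24 K/W
R_outer film = 1/(h_o·2πr_oL) = 1/(13.9×2π×0.1169×6.42) = 0.01526 K/W
R_total = 9.879 K/W
Q = ΔT/R_total = 205/9.879

Q ≈ 20.8 W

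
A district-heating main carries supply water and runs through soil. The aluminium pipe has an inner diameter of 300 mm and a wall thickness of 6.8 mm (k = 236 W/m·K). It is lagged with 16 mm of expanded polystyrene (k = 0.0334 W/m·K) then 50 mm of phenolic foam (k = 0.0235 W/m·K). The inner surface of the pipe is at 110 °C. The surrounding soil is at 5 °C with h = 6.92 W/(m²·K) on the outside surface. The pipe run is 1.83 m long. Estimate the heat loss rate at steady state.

Radial resistances (cylindrical: R_cond = ln(r_o/r_i)/(2πkL), R_conv = 1/(h·2πrL)):
R_aluminium pipe wall = ln(156.8/150)/(2π×236×1.83) = 1.634×10^-5 K/W
R_expanded polystyrene = ln(172.8/156.8)/(2π×0.0334×1.83) = 0.253 K/W
R_phenolic foam = ln(222.8/172.8)/(2π×0.0235×1.83) = 0.9405 K/W
R_outer film = 1/(h_o·2πr_oL) = 1/(6.92×2π×0.2228×1.83) = 0.05641 K/W
R_total = 1.25 K/W
Q = ΔT/R_total = 105/1.25

Q ≈ 84 W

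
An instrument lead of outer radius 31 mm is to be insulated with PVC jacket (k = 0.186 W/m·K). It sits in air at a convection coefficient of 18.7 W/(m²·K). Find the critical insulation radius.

For a cylinder r_cr = k/h = 0.186/18.7
r_cr = 9.95 mm; since the bare radius (31 mm) is above r_cr, any added insulation will reduce heat loss.

r_cr ≈ 9.95 mm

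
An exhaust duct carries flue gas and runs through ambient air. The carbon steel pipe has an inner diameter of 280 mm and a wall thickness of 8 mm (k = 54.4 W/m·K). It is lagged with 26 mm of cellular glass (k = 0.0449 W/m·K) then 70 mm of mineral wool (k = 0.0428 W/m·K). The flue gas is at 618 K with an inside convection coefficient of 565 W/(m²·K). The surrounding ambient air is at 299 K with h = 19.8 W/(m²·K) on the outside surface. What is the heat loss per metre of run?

Radial resistances (cylindrical: R_cond = ln(r_o/r_i)/(2πkL), R_conv = 1/(h·2πrL)):
R_inner film = 1/(h_i·2πr₁L) = 1/(565×2π×0.14×1) = 0.002012 K/W
R_carbon steel pipe wall = ln(148/140)/(2π×54.4×1) = 1.626×10^-4 K/W
R_cellular glass = ln(174/148)/(2π×0.0449×1) = 0.5737 K/W
R_mineral wool = ln(244/174)/(2π×0.0428×1) = 1.257 K/W
R_outer film = 1/(h_o·2πr_oL) = 1/(19.8×2π×0.244×1) = 0.03294 K/W
R_total = 1.866 K/W
Q = ΔT/R_total = 319/1.866

q′ ≈ 171 W/m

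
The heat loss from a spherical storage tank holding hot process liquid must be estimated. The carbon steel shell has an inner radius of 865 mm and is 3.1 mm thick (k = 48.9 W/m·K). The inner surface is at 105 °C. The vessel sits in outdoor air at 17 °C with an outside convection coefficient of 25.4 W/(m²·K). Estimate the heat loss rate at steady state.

Q ≈ 21100 W

For a spherical shell R = (1/r₁ − 1/r₂)/(4πk); film R = 1/(h·4πr²). In series:
R_carbon steel shell = (1/0.865 − 1/0.8681)/(4π×48.9) = 6.718×10^-6 K/W
R_outer film = 1/(h·4πr_o²) = 1/(25.4×4π×0.8681²) = 0.004157 K/W
R_total = 0.004164 K/W
Q = ΔT/R_total = 88/0.004164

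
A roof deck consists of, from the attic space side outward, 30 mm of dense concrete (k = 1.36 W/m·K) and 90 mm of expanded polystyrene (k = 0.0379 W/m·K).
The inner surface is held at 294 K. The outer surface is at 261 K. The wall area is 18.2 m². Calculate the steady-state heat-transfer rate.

Treating each layer as a thermal resistance in series:
R_dense concrete = L/(kA) = 0.03/(1.36×18.2) = 0.001212 K/W
R_expanded polystyrene = L/(kA) = 0.09/(0.0379×18.2) = 0.1305 K/W
R_total = 0.1317 K/W
Q = ΔT / R_total = 33 / 0.1317

Q ≈ 251 W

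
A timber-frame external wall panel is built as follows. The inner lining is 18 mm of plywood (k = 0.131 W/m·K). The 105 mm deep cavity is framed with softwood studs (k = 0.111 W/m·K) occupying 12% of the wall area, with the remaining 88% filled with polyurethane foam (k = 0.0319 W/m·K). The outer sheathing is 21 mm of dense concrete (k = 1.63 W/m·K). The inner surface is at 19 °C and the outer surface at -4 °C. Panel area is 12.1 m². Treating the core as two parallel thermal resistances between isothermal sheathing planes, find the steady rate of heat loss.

Q ≈ 104 W

Sheathing layers in series; stud and cavity paths in parallel between them.
R_inner = 0.018/(0.131×12.1) = 0.01136 K/W
R_stud  = 0.105/(0.111×0.12×12.1) = 0.6515 K/W
R_cav   = 0.105/(0.0319×0.88×12.1) = 0.3091 K/W
1/R_core = 1/R_stud + 1/R_cav → R_core = 0.2096 K/W
R_outer = 0.021/(1.63×12.1) = 0.001065 K/W
R_total = 0.2221 K/W
Q = ΔT/R_total = 23/0.2221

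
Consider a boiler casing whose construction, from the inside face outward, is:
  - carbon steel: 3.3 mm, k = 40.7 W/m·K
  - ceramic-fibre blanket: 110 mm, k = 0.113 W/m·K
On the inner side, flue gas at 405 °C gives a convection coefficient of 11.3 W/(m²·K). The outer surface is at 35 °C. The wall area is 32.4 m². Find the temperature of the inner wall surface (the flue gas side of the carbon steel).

T ≈ 374 °C

Treating each layer as a thermal resistance in series:
R_inner film = 1/(h_i·A) = 1/(11.3×32.4) = 0.002731 K/W
R_carbon steel = L/(kA) = 0.0033/(40.7×32.4) = 2.503×10^-6 K/W
R_ceramic-fibre blanket = L/(kA) = 0.11/(0.113×32.4) = 0.03004 K/W
R_total = 0.03278 K/W;  Q = ΔT/R_total = 370/0.03278 = 11290 W
T_interface = T_inner − Q·ΣR(inner→interface) = 405 − 11300×0.002731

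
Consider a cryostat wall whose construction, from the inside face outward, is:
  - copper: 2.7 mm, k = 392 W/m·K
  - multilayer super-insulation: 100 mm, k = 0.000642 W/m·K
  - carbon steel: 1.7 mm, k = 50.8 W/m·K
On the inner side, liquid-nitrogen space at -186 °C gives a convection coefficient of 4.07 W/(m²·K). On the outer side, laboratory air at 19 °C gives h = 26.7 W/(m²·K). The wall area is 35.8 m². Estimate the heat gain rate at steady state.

Using the resistance-network approach (series):
R_inner film = 1/(h_i·A) = 1/(4.07×35.8) = 0.006863 K/W
R_copper = L/(kA) = 0.0027/(392×35.8) = 1.924×10^-7 K/W
R_multilayer super-insulation = L/(kA) = 0.1/(0.000642×35.8) = 4.351 K/W
R_carbon steel = L/(kA) = 0.0017/(50.8×35.8) = 9.348×10^-7 K/W
R_outer film = 1/(h_o·A) = 1/(26.7×35.8) = 0.001046 K/W
R_total = 4.359 K/W
Q = ΔT / R_total = 205 / 4.359

Q ≈ 47 W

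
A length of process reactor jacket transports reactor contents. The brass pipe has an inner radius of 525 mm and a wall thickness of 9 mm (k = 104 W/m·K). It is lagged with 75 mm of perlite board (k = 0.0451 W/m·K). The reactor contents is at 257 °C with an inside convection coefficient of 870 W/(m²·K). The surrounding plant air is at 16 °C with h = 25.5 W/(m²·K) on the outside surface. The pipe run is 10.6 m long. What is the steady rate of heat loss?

Q ≈ 5380 W

Radial resistances (cylindrical: R_cond = ln(r_o/r_i)/(2πkL), R_conv = 1/(h·2πrL)):
R_inner film = 1/(h_i·2πr₁L) = 1/(870×2π×0.525×10.6) = 3.287×10^-5 K/W
R_brass pipe wall = ln(534/525)/(2π×104×10.6) = 2.454×10^-6 K/W
R_perlite board = ln(609/534)/(2π×0.0451×10.6) = 0.04375 K/W
R_outer film = 1/(h_o·2πr_oL) = 1/(25.5×2π×0.609×10.6) = 9.668×10^-4 K/W
R_total = 0.04476 K/W
Q = ΔT/R_total = 241/0.04476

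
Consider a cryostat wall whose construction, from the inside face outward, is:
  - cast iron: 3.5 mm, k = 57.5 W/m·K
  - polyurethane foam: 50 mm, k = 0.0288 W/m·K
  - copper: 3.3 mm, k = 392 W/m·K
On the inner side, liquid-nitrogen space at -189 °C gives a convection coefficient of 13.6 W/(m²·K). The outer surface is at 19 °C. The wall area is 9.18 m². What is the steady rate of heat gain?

Series thermal resistances:
R_inner film = 1/(h_i·A) = 1/(13.6×9.18) = 0.00801 K/W
R_cast iron = L/(kA) = 0.0035/(57.5×9.18) = 6.631×10^-6 K/W
R_polyurethane foam = L/(kA) = 0.05/(0.0288×9.18) = 0.1891 K/W
R_copper = L/(kA) = 0.0033/(392×9.18) = 9.17×10^-7 K/W
R_total = 0.1971 K/W
Q = ΔT / R_total = 208 / 0.1971

Q ≈ 1060 W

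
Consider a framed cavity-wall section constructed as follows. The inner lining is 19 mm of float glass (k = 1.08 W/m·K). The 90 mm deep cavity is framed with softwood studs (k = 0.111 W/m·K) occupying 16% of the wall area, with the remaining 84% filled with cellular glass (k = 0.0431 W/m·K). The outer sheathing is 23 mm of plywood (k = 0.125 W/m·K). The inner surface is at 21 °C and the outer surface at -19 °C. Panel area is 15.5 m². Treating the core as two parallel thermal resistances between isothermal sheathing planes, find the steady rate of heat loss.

Sheathing layers in series; stud and cavity paths in parallel between them.
R_inner = 0.019/(1.08×15.5) = 0.001135 K/W
R_stud  = 0.09/(0.111×0.16×15.5) = 0.3269 K/W
R_cav   = 0.09/(0.0431×0.84×15.5) = 0.1604 K/W
1/R_core = 1/R_stud + 1/R_cav → R_core = 0.1076 K/W
R_outer = 0.023/(0.125×15.5) = 0.01187 K/W
R_total = 0.1206 K/W
Q = ΔT/R_total = 40/0.1206

Q ≈ 332 W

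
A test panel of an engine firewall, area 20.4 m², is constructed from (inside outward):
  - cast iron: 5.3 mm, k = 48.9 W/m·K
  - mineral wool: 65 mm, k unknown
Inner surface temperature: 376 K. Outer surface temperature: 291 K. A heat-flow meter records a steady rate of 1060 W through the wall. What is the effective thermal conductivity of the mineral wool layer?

k ≈ 0.0397 W/(m·K)

Series thermal resistances:
R_cast iron = L/(kA) = 0.0053/(48.9×20.4) = 5.313×10^-6 K/W
Sum of known resistances R_other = 5.313×10^-6 K/W
Total R = ΔT/Q = 85/1060 = 0.08019 K/W
R_mineral wool = R_total − R_other = 0.08018 K/W
k = L/(R·A) = 0.065/(0.08018×20.4)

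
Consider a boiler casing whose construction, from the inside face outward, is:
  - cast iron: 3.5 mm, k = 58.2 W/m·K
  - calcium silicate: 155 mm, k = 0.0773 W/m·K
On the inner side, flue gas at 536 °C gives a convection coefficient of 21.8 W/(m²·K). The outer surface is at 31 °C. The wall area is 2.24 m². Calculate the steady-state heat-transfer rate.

Q ≈ 552 W

Series thermal resistances:
R_inner film = 1/(h_i·A) = 1/(21.8×2.24) = 0.02048 K/W
R_cast iron = L/(kA) = 0.0035/(58.2×2.24) = 2.685×10^-5 K/W
R_calcium silicate = L/(kA) = 0.155/(0.0773×2.24) = 0.8952 K/W
R_total = 0.9157 K/W
Q = ΔT / R_total = 505 / 0.9157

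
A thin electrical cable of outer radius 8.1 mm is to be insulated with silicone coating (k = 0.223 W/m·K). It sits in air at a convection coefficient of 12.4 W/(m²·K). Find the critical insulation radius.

r_cr ≈ 18 mm

For a cylinder r_cr = k/h = 0.223/12.4
r_cr = 18 mm; since the bare radius (8.1 mm) is below r_cr, adding a thin layer of insulation will *increase* heat loss.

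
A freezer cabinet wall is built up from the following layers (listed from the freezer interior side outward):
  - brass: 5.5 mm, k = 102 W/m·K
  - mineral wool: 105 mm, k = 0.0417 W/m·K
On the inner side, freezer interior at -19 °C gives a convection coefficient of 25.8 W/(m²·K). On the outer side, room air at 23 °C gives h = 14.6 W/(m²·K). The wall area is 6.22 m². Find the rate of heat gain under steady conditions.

Q ≈ 99.5 W

Model the wall as resistances in series:
R_inner film = 1/(h_i·A) = 1/(25.8×6.22) = 0.006231 K/W
R_brass = L/(kA) = 0.0055/(102×6.22) = 8.669×10^-6 K/W
R_mineral wool = L/(kA) = 0.105/(0.0417×6.22) = 0.4048 K/W
R_outer film = 1/(h_o·A) = 1/(14.6×6.22) = 0.01101 K/W
R_total = 0.4221 K/W
Q = ΔT / R_total = 42 / 0.4221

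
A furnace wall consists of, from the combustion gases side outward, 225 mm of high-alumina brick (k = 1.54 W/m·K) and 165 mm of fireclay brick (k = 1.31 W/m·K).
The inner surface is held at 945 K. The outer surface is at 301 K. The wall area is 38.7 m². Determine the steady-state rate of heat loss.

Q ≈ 91600 W

Using the resistance-network approach (series):
R_high-alumina brick = L/(kA) = 0.225/(1.54×38.7) = 0.003775 K/W
R_fireclay brick = L/(kA) = 0.165/(1.31×38.7) = 0.003255 K/W
R_total = 0.00703 K/W
Q = ΔT / R_total = 644 / 0.00703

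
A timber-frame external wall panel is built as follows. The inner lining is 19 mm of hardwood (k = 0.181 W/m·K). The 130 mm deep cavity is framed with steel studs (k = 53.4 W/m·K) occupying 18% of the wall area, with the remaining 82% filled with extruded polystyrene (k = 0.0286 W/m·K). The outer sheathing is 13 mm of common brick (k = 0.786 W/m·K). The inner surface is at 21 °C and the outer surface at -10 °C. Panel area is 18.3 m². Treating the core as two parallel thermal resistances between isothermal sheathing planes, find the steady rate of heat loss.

Q ≈ 4200 W

Sheathing layers in series; stud and cavity paths in parallel between them.
R_inner = 0.019/(0.181×18.3) = 0.005736 K/W
R_stud  = 0.13/(53.4×0.18×18.3) = 7.391×10^-4 K/W
R_cav   = 0.13/(0.0286×0.82×18.3) = 0.3029 K/W
1/R_core = 1/R_stud + 1/R_cav → R_core = 7.373×10^-4 K/W
R_outer = 0.013/(0.786×18.3) = 9.038×10^-4 K/W
R_total = 0.007377 K/W
Q = ΔT/R_total = 31/0.007377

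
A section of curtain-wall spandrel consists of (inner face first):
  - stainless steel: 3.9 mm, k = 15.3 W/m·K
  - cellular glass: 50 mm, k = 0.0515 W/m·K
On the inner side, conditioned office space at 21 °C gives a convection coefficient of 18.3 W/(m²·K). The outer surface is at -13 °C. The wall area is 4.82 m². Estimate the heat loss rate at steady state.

Model the wall as resistances in series:
R_inner film = 1/(h_i·A) = 1/(18.3×4.82) = 0.01134 K/W
R_stainless steel = L/(kA) = 0.0039/(15.3×4.82) = 5.288×10^-5 K/W
R_cellular glass = L/(kA) = 0.05/(0.0515×4.82) = 0.2014 K/W
R_total = 0.2128 K/W
Q = ΔT / R_total = 34 / 0.2128

Q ≈ 160 W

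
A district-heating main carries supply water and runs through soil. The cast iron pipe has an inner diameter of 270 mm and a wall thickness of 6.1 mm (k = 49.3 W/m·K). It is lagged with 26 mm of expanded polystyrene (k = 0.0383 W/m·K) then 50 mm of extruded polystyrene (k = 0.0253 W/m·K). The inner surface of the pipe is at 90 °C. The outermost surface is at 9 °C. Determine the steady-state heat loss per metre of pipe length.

q′ ≈ 34.5 W/m

Radial resistances (cylindrical: R_cond = ln(r_o/r_i)/(2πkL), R_conv = 1/(h·2πrL)):
R_cast iron pipe wall = ln(141.1/135)/(2π×49.3×1) = 1.427×10^-4 K/W
R_expanded polystyrene = ln(167.1/141.1)/(2π×0.0383×1) = 0.7028 K/W
R_extruded polystyrene = ln(217.1/167.1)/(2π×0.0253×1) = 1.647 K/W
R_total = 2.35 K/W
Q = ΔT/R_total = 81/2.35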